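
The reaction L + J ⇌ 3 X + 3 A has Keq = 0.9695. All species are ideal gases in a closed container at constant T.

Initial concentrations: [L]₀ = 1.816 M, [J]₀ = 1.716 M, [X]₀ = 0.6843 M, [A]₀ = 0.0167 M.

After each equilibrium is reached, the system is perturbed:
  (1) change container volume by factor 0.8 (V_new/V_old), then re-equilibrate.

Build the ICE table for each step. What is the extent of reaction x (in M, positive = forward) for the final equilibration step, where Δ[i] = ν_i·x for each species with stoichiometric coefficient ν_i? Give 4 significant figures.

Q₀ = 4.7891e-07 vs Keq = 0.9695 ⇒ Q<K, forward
Step 1:
                   L          J          X          A
  I            1.816      1.716     0.6843     0.0167
  C          -0.2777    -0.2777     0.8332     0.8332
  E            1.538      1.438      1.517     0.8499
  solve Keq expr → x = 0.2777; check Q = 0.9695
Then change container volume by factor 0.8 (V_new/V_old).
Step 2:
                   L          J          X          A
  I            1.923      1.798      1.897      1.062
  C          0.05836    0.05836    -0.1751    -0.1751
  E            1.981      1.856      1.722     0.8873
  solve Keq expr → x = -0.05836; check Q = 0.9695

x = -0.05836 M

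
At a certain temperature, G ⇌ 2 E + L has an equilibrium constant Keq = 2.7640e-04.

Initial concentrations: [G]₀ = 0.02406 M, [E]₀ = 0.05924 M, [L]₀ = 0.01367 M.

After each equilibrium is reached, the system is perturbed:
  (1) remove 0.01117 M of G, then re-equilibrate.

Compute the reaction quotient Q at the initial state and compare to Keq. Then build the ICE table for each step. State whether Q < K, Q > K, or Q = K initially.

Q₀ = 0.001994; Q > K (proceeds reverse)

Q₀ = 0.001994 vs Keq = 2.7640e-04 ⇒ Q>K, reverse
Step 1:
                   G          E          L
  init       0.02406    0.05924    0.01367
  Δ         0.008577   -0.01715  -0.008577
  eq         0.03264    0.04209   0.005093
  solve Keq expr → x = -0.008577; check Q = 2.7640e-04
Then remove 0.01117 M of G.
Step 2:
                   G          E          L
  init       0.02147    0.04209   0.005093
  Δ         0.001146  -0.002292  -0.001146
  eq         0.02261    0.03979   0.003947
  solve Keq expr → x = -0.001146; check Q = 2.7640e-04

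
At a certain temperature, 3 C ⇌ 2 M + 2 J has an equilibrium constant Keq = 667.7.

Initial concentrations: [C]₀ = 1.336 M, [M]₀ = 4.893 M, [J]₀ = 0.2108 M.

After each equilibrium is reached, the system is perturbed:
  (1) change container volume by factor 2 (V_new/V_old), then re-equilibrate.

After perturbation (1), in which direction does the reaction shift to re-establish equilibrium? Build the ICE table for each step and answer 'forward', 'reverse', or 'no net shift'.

Q₀ = 0.4461 vs Keq = 667.7 ⇒ Q<K, forward
Step 1:
                  C         M         J
  init        1.336     4.893    0.2108
  Δ          -1.006    0.6705    0.6705
  eq         0.3302     5.564    0.8813
  solve Keq expr → x = 0.3353; check Q = 667.7
Then change container volume by factor 2 (V_new/V_old).
Step 2:
                  C         M         J
  init       0.1651     2.782    0.4407
  Δ        -0.02955    0.0197    0.0197
  eq         0.1356     2.801    0.4604
  solve Keq expr → x = 0.009849; check Q = 667.7

Direction: forward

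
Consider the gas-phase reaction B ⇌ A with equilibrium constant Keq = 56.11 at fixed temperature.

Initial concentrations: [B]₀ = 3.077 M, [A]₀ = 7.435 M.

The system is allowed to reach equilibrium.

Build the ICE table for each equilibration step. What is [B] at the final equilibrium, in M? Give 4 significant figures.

Q₀ = 2.416 vs Keq = 56.11 ⇒ Q<K, forward
Step 1:
                    B           A
  I             3.077       7.435
  C            -2.893       2.893
  E            0.1841       10.33
  solve Keq expr → x = 2.893; check Q = 56.11

[B]_eq = 0.1841 M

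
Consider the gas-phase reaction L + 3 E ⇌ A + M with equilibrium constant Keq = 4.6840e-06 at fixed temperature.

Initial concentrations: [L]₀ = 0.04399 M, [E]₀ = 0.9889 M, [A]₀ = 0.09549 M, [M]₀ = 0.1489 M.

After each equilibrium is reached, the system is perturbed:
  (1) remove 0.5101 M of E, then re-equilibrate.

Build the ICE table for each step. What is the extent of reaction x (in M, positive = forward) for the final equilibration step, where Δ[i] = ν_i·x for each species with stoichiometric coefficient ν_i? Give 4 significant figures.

x = -1.9873e-05 M

Q₀ = 0.3342 vs Keq = 4.6840e-06 ⇒ Q>K, reverse
Step 1:
                  L         E         A         M
  Initial   0.04399    0.9889   0.09549    0.1489
  Change    0.09546    0.2864  -0.09546  -0.09546
  Equil      0.1395     1.275 2.5354e-05   0.05344
  solve Keq expr → x = -0.09546; check Q = 4.6840e-06
Then remove 0.5101 M of E.
Step 2:
                  L         E         A         M
  Initial    0.1395    0.7652 2.5354e-05   0.05344
  Change  1.9873e-05 5.9620e-05 -1.9873e-05 -1.9873e-05
  Equil      0.1395    0.7653 5.4810e-06   0.05342
  solve Keq expr → x = -1.9873e-05; check Q = 4.6840e-06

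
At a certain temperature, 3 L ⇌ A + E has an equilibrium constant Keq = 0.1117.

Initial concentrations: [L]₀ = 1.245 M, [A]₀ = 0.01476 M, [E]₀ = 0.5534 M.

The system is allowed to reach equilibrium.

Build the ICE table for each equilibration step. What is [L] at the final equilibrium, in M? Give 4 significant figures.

Q₀ = 0.004233 vs Keq = 0.1117 ⇒ Q<K, forward
Step 1:
                   L          A          E
  I            1.245    0.01476     0.5534
  C          -0.3352     0.1117     0.1117
  E           0.9098     0.1265     0.6651
  solve Keq expr → x = 0.1117; check Q = 0.1117

[L]_eq = 0.9098 M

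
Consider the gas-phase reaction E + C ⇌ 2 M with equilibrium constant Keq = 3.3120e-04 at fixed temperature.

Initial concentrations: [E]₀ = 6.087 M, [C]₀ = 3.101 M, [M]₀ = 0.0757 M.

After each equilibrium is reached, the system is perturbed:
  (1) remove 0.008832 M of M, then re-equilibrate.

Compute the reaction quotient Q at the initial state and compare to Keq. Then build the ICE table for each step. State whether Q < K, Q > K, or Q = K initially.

Q₀ = 3.0359e-04; Q < K (proceeds forward)

Q₀ = 3.0359e-04 vs Keq = 3.3120e-04 ⇒ Q<K, forward
Step 1:
                   E          C          M
  init         6.087      3.101     0.0757
  Δ        -0.001668  -0.001668   0.003335
  eq           6.085      3.099    0.07904
  solve Keq expr → x = 0.001668; check Q = 3.3120e-04
Then remove 0.008832 M of M.
Step 2:
                   E          C          M
  init         6.085      3.099     0.0702
  Δ        -0.004374  -0.004374   0.008748
  eq           6.081      3.095    0.07895
  solve Keq expr → x = 0.004374; check Q = 3.3120e-04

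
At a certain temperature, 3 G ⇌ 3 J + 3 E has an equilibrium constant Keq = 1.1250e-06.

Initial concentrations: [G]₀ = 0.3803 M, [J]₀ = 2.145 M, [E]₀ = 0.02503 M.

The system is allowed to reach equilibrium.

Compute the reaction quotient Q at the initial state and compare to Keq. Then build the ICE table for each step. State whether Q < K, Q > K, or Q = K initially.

Q₀ = 0.002814; Q > K (proceeds reverse)

Q₀ = 0.002814 vs Keq = 1.1250e-06 ⇒ Q>K, reverse
Step 1:
                    G           J           E
  I            0.3803       2.145     0.02503
  C           0.02305    -0.02305    -0.02305
  E            0.4034       2.122    0.001977
  solve Keq expr → x = -0.007684; check Q = 1.1250e-06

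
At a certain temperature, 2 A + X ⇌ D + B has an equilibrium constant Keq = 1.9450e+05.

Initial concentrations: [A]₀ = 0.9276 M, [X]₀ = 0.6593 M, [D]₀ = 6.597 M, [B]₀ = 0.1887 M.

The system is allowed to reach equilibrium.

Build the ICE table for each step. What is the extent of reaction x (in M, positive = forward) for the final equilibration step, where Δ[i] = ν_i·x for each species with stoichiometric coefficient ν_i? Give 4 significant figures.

Q₀ = 2.194 vs Keq = 1.9450e+05 ⇒ Q<K, forward
Step 1:
                  A         X         D         B
  Initial    0.9276    0.6593     6.597    0.1887
  Change    -0.9168   -0.4584    0.4584    0.4584
  Equil     0.01081    0.2009     7.055    0.6471
  solve Keq expr → x = 0.4584; check Q = 1.9450e+05

x = 0.4584 M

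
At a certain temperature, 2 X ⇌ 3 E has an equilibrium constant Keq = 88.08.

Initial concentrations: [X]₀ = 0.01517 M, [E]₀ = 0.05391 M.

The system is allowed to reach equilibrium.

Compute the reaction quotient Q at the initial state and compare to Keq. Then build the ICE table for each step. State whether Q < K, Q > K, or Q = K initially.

Q₀ = 0.6808 vs Keq = 88.08 ⇒ Q<K, forward
Step 1:
                   X          E
  init       0.01517    0.05391
  Δ         -0.01305    0.01957
  eq        0.002122    0.07348
  solve Keq expr → x = 0.006524; check Q = 88.08

Q₀ = 0.6808; Q < K (proceeds forward)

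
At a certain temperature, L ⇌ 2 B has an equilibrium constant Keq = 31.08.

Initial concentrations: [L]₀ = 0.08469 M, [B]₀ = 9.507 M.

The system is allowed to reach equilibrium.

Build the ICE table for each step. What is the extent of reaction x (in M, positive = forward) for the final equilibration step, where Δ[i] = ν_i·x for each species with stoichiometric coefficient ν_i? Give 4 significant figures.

Q₀ = 1067 vs Keq = 31.08 ⇒ Q>K, reverse
Step 1:
                  L         B
  Initial   0.08469     9.507
  Change       1.38     -2.76
  Equil       1.465     6.747
  solve Keq expr → x = -1.38; check Q = 31.08

x = -1.38 M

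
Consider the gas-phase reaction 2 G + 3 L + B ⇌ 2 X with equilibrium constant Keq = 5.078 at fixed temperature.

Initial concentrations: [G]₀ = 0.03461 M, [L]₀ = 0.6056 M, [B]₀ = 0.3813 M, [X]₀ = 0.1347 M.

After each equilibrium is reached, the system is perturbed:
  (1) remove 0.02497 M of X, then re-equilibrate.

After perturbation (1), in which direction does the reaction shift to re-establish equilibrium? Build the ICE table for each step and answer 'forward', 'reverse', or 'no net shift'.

Direction: forward

Q₀ = 178.9 vs Keq = 5.078 ⇒ Q>K, reverse
Step 1:
                    G           L           B           X
  init        0.03461      0.6056      0.3813      0.1347
  Δ           0.05784     0.08675     0.02892    -0.05784
  eq          0.09245      0.6924      0.4102     0.07686
  solve Keq expr → x = -0.02892; check Q = 5.078
Then remove 0.02497 M of X.
Step 2:
                    G           L           B           X
  init        0.09245      0.6924      0.4102     0.05189
  Δ          -0.01197    -0.01795   -0.005983     0.01197
  eq          0.08048      0.6744      0.4042     0.06386
  solve Keq expr → x = 0.005983; check Q = 5.078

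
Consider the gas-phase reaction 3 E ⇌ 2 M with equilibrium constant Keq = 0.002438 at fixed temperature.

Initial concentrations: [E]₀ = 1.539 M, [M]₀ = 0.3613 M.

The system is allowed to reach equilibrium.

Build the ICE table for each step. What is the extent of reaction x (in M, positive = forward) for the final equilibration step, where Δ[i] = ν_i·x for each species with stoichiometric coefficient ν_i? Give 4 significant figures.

x = -0.1166 M

Q₀ = 0.03581 vs Keq = 0.002438 ⇒ Q>K, reverse
Step 1:
                    E           M
  Initial       1.539      0.3613
  Change       0.3497     -0.2331
  Equil         1.889      0.1282
  solve Keq expr → x = -0.1166; check Q = 0.002438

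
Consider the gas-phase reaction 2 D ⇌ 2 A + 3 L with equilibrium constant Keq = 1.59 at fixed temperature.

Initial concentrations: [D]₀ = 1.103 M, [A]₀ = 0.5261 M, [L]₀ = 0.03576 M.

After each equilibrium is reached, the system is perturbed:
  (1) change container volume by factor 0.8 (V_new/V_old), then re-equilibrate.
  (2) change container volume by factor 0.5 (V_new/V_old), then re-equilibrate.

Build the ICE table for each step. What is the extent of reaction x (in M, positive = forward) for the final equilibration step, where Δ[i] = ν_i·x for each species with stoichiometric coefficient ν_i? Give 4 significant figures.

Q₀ = 1.0403e-05 vs Keq = 1.59 ⇒ Q<K, forward
Step 1:
                    D           A           L
  init          1.103      0.5261     0.03576
  Δ           -0.5113      0.5113       0.767
  eq           0.5917       1.037      0.8027
  solve Keq expr → x = 0.2557; check Q = 1.59
Then change container volume by factor 0.8 (V_new/V_old).
Step 2:
                    D           A           L
  init         0.7396       1.297       1.003
  Δ           0.07504    -0.07504     -0.1126
  eq           0.8147       1.222      0.8908
  solve Keq expr → x = -0.03752; check Q = 1.59
Then change container volume by factor 0.5 (V_new/V_old).
Step 3:
                    D           A           L
  init          1.629       2.443       1.782
  Δ            0.4088     -0.4088     -0.6132
  eq            2.038       2.035       1.168
  solve Keq expr → x = -0.2044; check Q = 1.59

x = -0.2044 M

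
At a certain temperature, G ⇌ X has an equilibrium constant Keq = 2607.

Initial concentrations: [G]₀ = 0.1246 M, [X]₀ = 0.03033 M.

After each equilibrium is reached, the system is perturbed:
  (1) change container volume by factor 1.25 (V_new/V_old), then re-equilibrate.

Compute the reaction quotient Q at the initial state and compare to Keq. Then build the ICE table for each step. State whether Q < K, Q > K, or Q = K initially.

Q₀ = 0.2434; Q < K (proceeds forward)

Q₀ = 0.2434 vs Keq = 2607 ⇒ Q<K, forward
Step 1:
                   G          X
  Initial     0.1246    0.03033
  Change     -0.1245     0.1245
  Equil   5.9406e-05     0.1549
  solve Keq expr → x = 0.1245; check Q = 2607
Then change container volume by factor 1.25 (V_new/V_old).
Step 2:
                   G          X
  Initial 4.7525e-05     0.1239
  Change           0          0
  Equil   4.7525e-05     0.1239
  solve Keq expr → x = 0; check Q = 2607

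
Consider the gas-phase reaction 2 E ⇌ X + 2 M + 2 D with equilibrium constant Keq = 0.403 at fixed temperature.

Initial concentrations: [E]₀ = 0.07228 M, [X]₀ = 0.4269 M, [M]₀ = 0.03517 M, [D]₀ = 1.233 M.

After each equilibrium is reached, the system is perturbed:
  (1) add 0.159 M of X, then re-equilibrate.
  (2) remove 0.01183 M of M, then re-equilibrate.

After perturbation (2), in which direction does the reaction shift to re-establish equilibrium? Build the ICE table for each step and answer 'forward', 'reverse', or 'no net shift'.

Direction: forward

Q₀ = 0.1537 vs Keq = 0.403 ⇒ Q<K, forward
Step 1:
                   E          X          M          D
  I          0.07228     0.4269    0.03517      1.233
  C         -0.01175   0.005877    0.01175    0.01175
  E          0.06053     0.4328    0.04692      1.245
  solve Keq expr → x = 0.005877; check Q = 0.403
Then add 0.159 M of X.
Step 2:
                   E          X          M          D
  I          0.06053     0.5918    0.04692      1.245
  C         0.003961  -0.001981  -0.003961  -0.003961
  E          0.06449     0.5898    0.04296      1.241
  solve Keq expr → x = -0.001981; check Q = 0.403
Then remove 0.01183 M of M.
Step 3:
                   E          X          M          D
  I          0.06449     0.5898    0.03113      1.241
  C        -0.006906   0.003453   0.006906   0.006906
  E          0.05758     0.5932    0.03804      1.248
  solve Keq expr → x = 0.003453; check Q = 0.403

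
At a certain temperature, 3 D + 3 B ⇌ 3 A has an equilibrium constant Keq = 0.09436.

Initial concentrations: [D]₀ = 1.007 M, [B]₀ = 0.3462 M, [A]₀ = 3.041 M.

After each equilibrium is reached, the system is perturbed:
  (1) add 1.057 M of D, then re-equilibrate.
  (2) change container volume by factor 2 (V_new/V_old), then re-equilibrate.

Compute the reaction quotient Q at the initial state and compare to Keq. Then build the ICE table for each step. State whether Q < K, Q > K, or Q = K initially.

Q₀ = 663.7; Q > K (proceeds reverse)

Q₀ = 663.7 vs Keq = 0.09436 ⇒ Q>K, reverse
Step 1:
                  D         B         A
  init        1.007    0.3462     3.041
  Δ           1.304     1.304    -1.304
  eq          2.311      1.65     1.737
  solve Keq expr → x = -0.4348; check Q = 0.09436
Then add 1.057 M of D.
Step 2:
                  D         B         A
  init        3.368      1.65     1.737
  Δ         -0.2505   -0.2505    0.2505
  eq          3.118       1.4     1.987
  solve Keq expr → x = 0.08349; check Q = 0.09436
Then change container volume by factor 2 (V_new/V_old).
Step 3:
                  D         B         A
  init        1.559       0.7    0.9936
  Δ          0.2328    0.2328   -0.2328
  eq          1.792    0.9328    0.7608
  solve Keq expr → x = -0.07759; check Q = 0.09436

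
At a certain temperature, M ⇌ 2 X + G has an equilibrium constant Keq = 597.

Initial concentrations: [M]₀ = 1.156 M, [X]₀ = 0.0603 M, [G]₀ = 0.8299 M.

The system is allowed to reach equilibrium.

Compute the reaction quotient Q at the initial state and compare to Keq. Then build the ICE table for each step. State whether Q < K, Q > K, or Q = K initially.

Q₀ = 0.00261 vs Keq = 597 ⇒ Q<K, forward
Step 1:
                   M          X          G
  init         1.156     0.0603     0.8299
  Δ           -1.138      2.276      1.138
  eq         0.01799      2.336      1.968
  solve Keq expr → x = 1.138; check Q = 597

Q₀ = 0.00261; Q < K (proceeds forward)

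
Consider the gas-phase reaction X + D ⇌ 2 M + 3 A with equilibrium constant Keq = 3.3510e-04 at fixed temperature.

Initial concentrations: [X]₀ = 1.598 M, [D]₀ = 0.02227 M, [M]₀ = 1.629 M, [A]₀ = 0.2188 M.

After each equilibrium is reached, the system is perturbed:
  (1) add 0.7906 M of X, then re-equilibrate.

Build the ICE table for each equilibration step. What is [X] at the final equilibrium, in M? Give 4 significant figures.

[X]_eq = 2.451 M

Q₀ = 0.7811 vs Keq = 3.3510e-04 ⇒ Q>K, reverse
Step 1:
                    X           D           M           A
  I             1.598     0.02227       1.629      0.2188
  C            0.0637      0.0637     -0.1274     -0.1911
  E             1.662     0.08597       1.502     0.02769
  solve Keq expr → x = -0.0637; check Q = 3.3510e-04
Then add 0.7906 M of X.
Step 2:
                    X           D           M           A
  I             2.452     0.08597       1.502     0.02769
  C         -0.001216   -0.001216    0.002432    0.003647
  E             2.451     0.08476       1.504     0.03134
  solve Keq expr → x = 0.001216; check Q = 3.3510e-04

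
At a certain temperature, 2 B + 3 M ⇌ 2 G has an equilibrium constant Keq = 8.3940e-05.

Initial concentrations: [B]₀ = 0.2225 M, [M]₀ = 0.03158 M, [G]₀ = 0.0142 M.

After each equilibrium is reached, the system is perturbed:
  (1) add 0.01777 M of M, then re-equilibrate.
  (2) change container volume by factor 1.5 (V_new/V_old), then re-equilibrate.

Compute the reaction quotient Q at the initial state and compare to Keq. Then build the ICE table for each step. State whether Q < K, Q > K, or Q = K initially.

Q₀ = 129.3 vs Keq = 8.3940e-05 ⇒ Q>K, reverse
Step 1:
                   B          M          G
  Initial     0.2225    0.03158     0.0142
  Change     0.01417    0.02126   -0.01417
  Equil       0.2367    0.05284 2.6338e-05
  solve Keq expr → x = -0.007087; check Q = 8.3940e-05
Then add 0.01777 M of M.
Step 2:
                   B          M          G
  Initial     0.2367    0.07061 2.6338e-05
  Change  -1.4326e-05 -2.1489e-05 1.4326e-05
  Equil       0.2367    0.07059 4.0664e-05
  solve Keq expr → x = 7.1631e-06; check Q = 8.3940e-05
Then change container volume by factor 1.5 (V_new/V_old).
Step 3:
                   B          M          G
  Initial     0.1578    0.04706 2.7110e-05
  Change  1.2343e-05 1.8515e-05 -1.2343e-05
  Equil       0.1578    0.04708 1.4766e-05
  solve Keq expr → x = -6.1716e-06; check Q = 8.3940e-05

Q₀ = 129.3; Q > K (proceeds reverse)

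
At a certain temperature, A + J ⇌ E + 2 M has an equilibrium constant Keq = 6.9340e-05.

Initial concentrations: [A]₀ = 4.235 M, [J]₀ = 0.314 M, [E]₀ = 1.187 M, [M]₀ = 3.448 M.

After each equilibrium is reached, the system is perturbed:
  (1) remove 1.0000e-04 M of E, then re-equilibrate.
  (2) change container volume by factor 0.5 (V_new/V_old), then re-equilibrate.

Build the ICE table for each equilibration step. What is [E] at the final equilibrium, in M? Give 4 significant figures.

[E]_eq = 4.8846e-04 M

Q₀ = 10.61 vs Keq = 6.9340e-05 ⇒ Q>K, reverse
Step 1:
                   A          J          E          M
  init         4.235      0.314      1.187      3.448
  Δ            1.187      1.187     -1.187     -2.373
  eq           5.422      1.501 4.8814e-04      1.075
  solve Keq expr → x = -1.187; check Q = 6.9340e-05
Then remove 1.0000e-04 M of E.
Step 2:
                   A          J          E          M
  init         5.422      1.501 3.8814e-04      1.075
  Δ       -9.9777e-05 -9.9777e-05 9.9777e-05 1.9955e-04
  eq           5.421        1.5 4.8792e-04      1.075
  solve Keq expr → x = 9.9777e-05; check Q = 6.9340e-05
Then change container volume by factor 0.5 (V_new/V_old).
Step 3:
                   A          J          E          M
  init         10.84      3.001 9.7584e-04       2.15
  Δ       4.8738e-04 4.8738e-04 -4.8738e-04 -9.7475e-04
  eq           10.84      3.001 4.8846e-04      2.149
  solve Keq expr → x = -4.8738e-04; check Q = 6.9340e-05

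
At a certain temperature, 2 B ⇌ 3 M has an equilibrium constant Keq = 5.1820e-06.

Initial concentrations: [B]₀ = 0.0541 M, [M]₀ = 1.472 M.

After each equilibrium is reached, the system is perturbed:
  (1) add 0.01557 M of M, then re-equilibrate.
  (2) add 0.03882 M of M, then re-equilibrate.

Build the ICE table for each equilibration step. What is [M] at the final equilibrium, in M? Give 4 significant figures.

Q₀ = 1090 vs Keq = 5.1820e-06 ⇒ Q>K, reverse
Step 1:
                  B         M
  I          0.0541     1.472
  C          0.9696    -1.454
  E           1.024   0.01758
  solve Keq expr → x = -0.4848; check Q = 5.1820e-06
Then add 0.01557 M of M.
Step 2:
                  B         M
  I           1.024   0.03315
  C          0.0103  -0.01545
  E           1.034    0.0177
  solve Keq expr → x = -0.005151; check Q = 5.1820e-06
Then add 0.03882 M of M.
Step 3:
                  B         M
  I           1.034   0.05652
  C         0.02569  -0.03853
  E            1.06   0.01799
  solve Keq expr → x = -0.01284; check Q = 5.1820e-06

[M]_eq = 0.01799 M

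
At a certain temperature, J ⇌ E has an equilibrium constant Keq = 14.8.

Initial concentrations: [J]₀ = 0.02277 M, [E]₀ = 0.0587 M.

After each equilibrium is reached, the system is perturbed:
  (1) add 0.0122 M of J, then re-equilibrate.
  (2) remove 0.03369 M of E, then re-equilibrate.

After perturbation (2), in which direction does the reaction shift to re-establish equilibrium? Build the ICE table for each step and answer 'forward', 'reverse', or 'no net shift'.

Direction: forward

Q₀ = 2.578 vs Keq = 14.8 ⇒ Q<K, forward
Step 1:
                   J          E
  Initial    0.02277     0.0587
  Change    -0.01761    0.01761
  Equil     0.005156    0.07631
  solve Keq expr → x = 0.01761; check Q = 14.8
Then add 0.0122 M of J.
Step 2:
                   J          E
  Initial    0.01736    0.07631
  Change    -0.01143    0.01143
  Equil     0.005928    0.08774
  solve Keq expr → x = 0.01143; check Q = 14.8
Then remove 0.03369 M of E.
Step 3:
                   J          E
  Initial   0.005928    0.05405
  Change   -0.002132   0.002132
  Equil     0.003796    0.05618
  solve Keq expr → x = 0.002132; check Q = 14.8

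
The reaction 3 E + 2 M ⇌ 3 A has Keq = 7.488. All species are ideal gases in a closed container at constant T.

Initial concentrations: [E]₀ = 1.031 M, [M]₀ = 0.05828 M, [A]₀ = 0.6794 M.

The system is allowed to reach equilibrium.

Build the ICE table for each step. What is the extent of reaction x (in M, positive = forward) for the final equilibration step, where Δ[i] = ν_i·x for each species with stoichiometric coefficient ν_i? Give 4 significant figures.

Q₀ = 84.25 vs Keq = 7.488 ⇒ Q>K, reverse
Step 1:
                  E         M         A
  I           1.031   0.05828    0.6794
  C          0.1076   0.07176   -0.1076
  E           1.139      0.13    0.5718
  solve Keq expr → x = -0.03588; check Q = 7.488

x = -0.03588 M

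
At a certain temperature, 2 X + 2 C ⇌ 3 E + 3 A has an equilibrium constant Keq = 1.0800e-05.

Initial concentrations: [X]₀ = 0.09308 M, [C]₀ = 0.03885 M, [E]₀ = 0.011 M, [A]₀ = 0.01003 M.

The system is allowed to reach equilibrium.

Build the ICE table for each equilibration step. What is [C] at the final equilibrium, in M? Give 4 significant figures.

[C]_eq = 0.03196 M

Q₀ = 1.0270e-07 vs Keq = 1.0800e-05 ⇒ Q<K, forward
Step 1:
                  X         C         E         A
  Initial   0.09308   0.03885     0.011   0.01003
  Change  -0.006888 -0.006888   0.01033   0.01033
  Equil     0.08619   0.03196   0.02133   0.02036
  solve Keq expr → x = 0.003444; check Q = 1.0800e-05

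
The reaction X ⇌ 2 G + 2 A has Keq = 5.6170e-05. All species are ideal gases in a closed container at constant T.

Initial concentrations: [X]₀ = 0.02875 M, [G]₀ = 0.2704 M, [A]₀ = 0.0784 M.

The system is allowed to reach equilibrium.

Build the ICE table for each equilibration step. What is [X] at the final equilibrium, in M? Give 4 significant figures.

Q₀ = 0.01563 vs Keq = 5.6170e-05 ⇒ Q>K, reverse
Step 1:
                  X         G         A
  I         0.02875    0.2704    0.0784
  C         0.03452  -0.06904  -0.06904
  E         0.06327    0.2014  0.009362
  solve Keq expr → x = -0.03452; check Q = 5.6170e-05

[X]_eq = 0.06327 M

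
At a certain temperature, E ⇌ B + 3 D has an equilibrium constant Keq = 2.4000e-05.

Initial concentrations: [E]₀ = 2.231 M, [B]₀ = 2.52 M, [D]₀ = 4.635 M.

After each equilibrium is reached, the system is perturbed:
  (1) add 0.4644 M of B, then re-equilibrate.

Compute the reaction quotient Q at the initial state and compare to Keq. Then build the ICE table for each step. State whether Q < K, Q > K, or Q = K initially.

Q₀ = 112.5; Q > K (proceeds reverse)

Q₀ = 112.5 vs Keq = 2.4000e-05 ⇒ Q>K, reverse
Step 1:
                  E         B         D
  I           2.231      2.52     4.635
  C            1.53     -1.53     -4.59
  E           3.761      0.99   0.04501
  solve Keq expr → x = -1.53; check Q = 2.4000e-05
Then add 0.4644 M of B.
Step 2:
                  E         B         D
  I           3.761     1.454   0.04501
  C        0.001798 -0.001798 -0.005393
  E           3.763     1.453   0.03961
  solve Keq expr → x = -0.001798; check Q = 2.4000e-05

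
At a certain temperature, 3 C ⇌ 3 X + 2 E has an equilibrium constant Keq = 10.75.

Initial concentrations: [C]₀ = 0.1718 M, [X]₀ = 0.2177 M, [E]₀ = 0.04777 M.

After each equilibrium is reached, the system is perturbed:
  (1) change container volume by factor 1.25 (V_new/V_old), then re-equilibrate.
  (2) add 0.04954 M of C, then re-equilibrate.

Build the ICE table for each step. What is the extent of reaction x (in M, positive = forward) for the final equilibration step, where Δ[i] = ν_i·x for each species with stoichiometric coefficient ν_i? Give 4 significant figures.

Q₀ = 0.004643 vs Keq = 10.75 ⇒ Q<K, forward
Step 1:
                    C           X           E
  init         0.1718      0.2177     0.04777
  Δ           -0.1304      0.1304     0.08691
  eq          0.04144      0.3481      0.1347
  solve Keq expr → x = 0.04345; check Q = 10.75
Then change container volume by factor 1.25 (V_new/V_old).
Step 2:
                    C           X           E
  init        0.03315      0.2785      0.1077
  Δ         -0.003751    0.003751    0.002501
  eq           0.0294      0.2822      0.1102
  solve Keq expr → x = 0.00125; check Q = 10.75
Then add 0.04954 M of C.
Step 3:
                    C           X           E
  init        0.07894      0.2822      0.1102
  Δ          -0.04013     0.04013     0.02675
  eq          0.03881      0.3223       0.137
  solve Keq expr → x = 0.01338; check Q = 10.75

x = 0.01338 M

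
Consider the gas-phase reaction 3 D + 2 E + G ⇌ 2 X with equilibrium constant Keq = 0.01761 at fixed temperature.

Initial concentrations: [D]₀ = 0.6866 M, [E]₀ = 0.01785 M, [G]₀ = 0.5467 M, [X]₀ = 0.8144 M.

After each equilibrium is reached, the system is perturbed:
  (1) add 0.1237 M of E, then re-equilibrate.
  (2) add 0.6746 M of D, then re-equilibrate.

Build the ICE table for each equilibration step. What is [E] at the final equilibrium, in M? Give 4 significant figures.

[E]_eq = 0.689 M

Q₀ = 1.1764e+04 vs Keq = 0.01761 ⇒ Q>K, reverse
Step 1:
                    D           E           G           X
  I            0.6866     0.01785      0.5467      0.8144
  C            0.9626      0.6417      0.3209     -0.6417
  E             1.649      0.6596      0.8676      0.1727
  solve Keq expr → x = -0.3209; check Q = 0.01761
Then add 0.1237 M of E.
Step 2:
                    D           E           G           X
  I             1.649      0.7833      0.8676      0.1727
  C          -0.03057    -0.02038    -0.01019     0.02038
  E             1.619      0.7629      0.8574       0.193
  solve Keq expr → x = 0.01019; check Q = 0.01761
Then add 0.6746 M of D.
Step 3:
                    D           E           G           X
  I             2.293      0.7629      0.8574       0.193
  C           -0.1109    -0.07393    -0.03697     0.07393
  E             2.182       0.689      0.8204       0.267
  solve Keq expr → x = 0.03697; check Q = 0.01761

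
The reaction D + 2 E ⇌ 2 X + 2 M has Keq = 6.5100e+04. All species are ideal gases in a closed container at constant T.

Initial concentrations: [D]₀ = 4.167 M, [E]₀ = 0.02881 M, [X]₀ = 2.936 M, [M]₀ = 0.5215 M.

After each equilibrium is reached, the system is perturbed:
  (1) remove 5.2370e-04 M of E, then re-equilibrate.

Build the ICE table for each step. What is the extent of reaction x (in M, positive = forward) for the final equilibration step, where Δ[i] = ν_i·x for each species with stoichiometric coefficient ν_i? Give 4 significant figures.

Q₀ = 677.8 vs Keq = 6.5100e+04 ⇒ Q<K, forward
Step 1:
                  D         E         X         M
  init        4.167   0.02881     2.936    0.5215
  Δ        -0.01285  -0.02569   0.02569   0.02569
  eq          4.154  0.003116     2.962    0.5472
  solve Keq expr → x = 0.01285; check Q = 6.5100e+04
Then remove 5.2370e-04 M of E.
Step 2:
                  D         E         X         M
  init        4.154  0.002593     2.962    0.5472
  Δ       2.6005e-04 5.2009e-04 -5.2009e-04 -5.2009e-04
  eq          4.154  0.003113     2.961    0.5467
  solve Keq expr → x = -2.6005e-04; check Q = 6.5100e+04

x = -2.6005e-04 M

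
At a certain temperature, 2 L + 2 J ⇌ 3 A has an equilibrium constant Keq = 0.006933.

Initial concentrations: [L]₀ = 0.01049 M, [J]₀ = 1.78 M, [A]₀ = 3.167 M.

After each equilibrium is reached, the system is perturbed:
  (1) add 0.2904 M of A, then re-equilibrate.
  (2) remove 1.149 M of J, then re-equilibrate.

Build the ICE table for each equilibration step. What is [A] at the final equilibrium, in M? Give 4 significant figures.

[A]_eq = 0.5566 M

Q₀ = 9.1107e+04 vs Keq = 0.006933 ⇒ Q>K, reverse
Step 1:
                   L          J          A
  init       0.01049       1.78      3.167
  Δ            1.695      1.695     -2.543
  eq           1.706      3.475     0.6245
  solve Keq expr → x = -0.8475; check Q = 0.006933
Then add 0.2904 M of A.
Step 2:
                   L          J          A
  init         1.706      3.475     0.9149
  Δ           0.1556     0.1556    -0.2334
  eq           1.861      3.631     0.6815
  solve Keq expr → x = -0.07779; check Q = 0.006933
Then remove 1.149 M of J.
Step 3:
                   L          J          A
  init         1.861      2.482     0.6815
  Δ          0.08328    0.08328    -0.1249
  eq           1.944      2.565     0.5566
  solve Keq expr → x = -0.04164; check Q = 0.006933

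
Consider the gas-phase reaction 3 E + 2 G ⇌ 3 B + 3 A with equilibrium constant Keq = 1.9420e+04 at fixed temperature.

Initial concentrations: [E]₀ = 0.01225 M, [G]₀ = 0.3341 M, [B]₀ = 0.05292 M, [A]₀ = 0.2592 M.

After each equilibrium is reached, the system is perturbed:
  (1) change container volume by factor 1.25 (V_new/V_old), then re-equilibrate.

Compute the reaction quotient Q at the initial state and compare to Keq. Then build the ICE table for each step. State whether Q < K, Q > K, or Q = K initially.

Q₀ = 12.58 vs Keq = 1.9420e+04 ⇒ Q<K, forward
Step 1:
                   E          G          B          A
  Initial    0.01225     0.3341    0.05292     0.2592
  Change     -0.0109  -0.007266     0.0109     0.0109
  Equil     0.001352     0.3268    0.06382     0.2701
  solve Keq expr → x = 0.003633; check Q = 1.9420e+04
Then change container volume by factor 1.25 (V_new/V_old).
Step 2:
                   E          G          B          A
  Initial   0.001081     0.2615    0.05105     0.2161
  Change  -7.5540e-05 -5.0360e-05 7.5540e-05 7.5540e-05
  Equil     0.001006     0.2614    0.05113     0.2162
  solve Keq expr → x = 2.5180e-05; check Q = 1.9420e+04

Q₀ = 12.58; Q < K (proceeds forward)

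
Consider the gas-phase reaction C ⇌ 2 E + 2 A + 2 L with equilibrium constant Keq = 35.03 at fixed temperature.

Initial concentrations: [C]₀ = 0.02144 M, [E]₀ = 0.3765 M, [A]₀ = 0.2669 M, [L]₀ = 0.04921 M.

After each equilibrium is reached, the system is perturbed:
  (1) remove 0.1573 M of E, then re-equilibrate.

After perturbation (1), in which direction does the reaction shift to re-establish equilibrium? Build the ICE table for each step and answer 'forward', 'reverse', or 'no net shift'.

Q₀ = 0.001141 vs Keq = 35.03 ⇒ Q<K, forward
Step 1:
                  C         E         A         L
  Initial   0.02144    0.3765    0.2669   0.04921
  Change   -0.02144   0.04287   0.04287   0.04287
  Equil   4.0850e-06    0.4194    0.3098   0.09208
  solve Keq expr → x = 0.02144; check Q = 35.03
Then remove 0.1573 M of E.
Step 2:
                  C         E         A         L
  Initial 4.0850e-06    0.2621    0.3098   0.09208
  Change  -2.4894e-06 4.9789e-06 4.9789e-06 4.9789e-06
  Equil   1.5955e-06    0.2621    0.3098   0.09209
  solve Keq expr → x = 2.4894e-06; check Q = 35.03

Direction: forward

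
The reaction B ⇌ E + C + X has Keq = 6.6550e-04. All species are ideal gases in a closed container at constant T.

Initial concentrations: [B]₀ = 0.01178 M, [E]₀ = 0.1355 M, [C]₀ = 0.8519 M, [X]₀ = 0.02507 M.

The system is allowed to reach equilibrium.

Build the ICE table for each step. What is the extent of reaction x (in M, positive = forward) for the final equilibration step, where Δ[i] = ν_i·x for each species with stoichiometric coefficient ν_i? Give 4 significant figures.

Q₀ = 0.2457 vs Keq = 6.6550e-04 ⇒ Q>K, reverse
Step 1:
                    B           E           C           X
  I           0.01178      0.1355      0.8519     0.02507
  C            0.0248     -0.0248     -0.0248     -0.0248
  E           0.03658      0.1107      0.8271  2.6592e-04
  solve Keq expr → x = -0.0248; check Q = 6.6550e-04

x = -0.0248 M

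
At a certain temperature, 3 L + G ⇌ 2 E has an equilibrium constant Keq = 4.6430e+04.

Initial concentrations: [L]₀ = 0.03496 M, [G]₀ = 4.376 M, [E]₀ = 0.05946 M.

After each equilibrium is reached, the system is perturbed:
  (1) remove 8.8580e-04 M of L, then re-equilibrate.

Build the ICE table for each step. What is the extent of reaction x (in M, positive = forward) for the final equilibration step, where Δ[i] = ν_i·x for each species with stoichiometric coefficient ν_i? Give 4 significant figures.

x = -2.9016e-04 M

Q₀ = 18.91 vs Keq = 4.6430e+04 ⇒ Q<K, forward
Step 1:
                   L          G          E
  init       0.03496      4.376    0.05946
  Δ         -0.03178   -0.01059    0.02119
  eq        0.003178      4.365    0.08065
  solve Keq expr → x = 0.01059; check Q = 4.6430e+04
Then remove 8.8580e-04 M of L.
Step 2:
                   L          G          E
  init      0.002292      4.365    0.08065
  Δ       8.7047e-04 2.9016e-04 -5.8031e-04
  eq        0.003162      4.366    0.08007
  solve Keq expr → x = -2.9016e-04; check Q = 4.6430e+04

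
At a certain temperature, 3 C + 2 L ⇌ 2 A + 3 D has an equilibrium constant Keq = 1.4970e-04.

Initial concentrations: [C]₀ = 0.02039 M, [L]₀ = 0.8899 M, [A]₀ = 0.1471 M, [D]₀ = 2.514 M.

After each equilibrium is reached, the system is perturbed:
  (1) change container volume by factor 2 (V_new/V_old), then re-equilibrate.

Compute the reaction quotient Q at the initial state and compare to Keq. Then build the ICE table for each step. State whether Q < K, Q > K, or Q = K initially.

Q₀ = 5.1214e+04; Q > K (proceeds reverse)

Q₀ = 5.1214e+04 vs Keq = 1.4970e-04 ⇒ Q>K, reverse
Step 1:
                  C         L         A         D
  Initial   0.02039    0.8899    0.1471     2.514
  Change       0.22    0.1467   -0.1467     -0.22
  Equil      0.2404     1.037 4.3024e-04     2.294
  solve Keq expr → x = -0.07333; check Q = 1.4970e-04
Then change container volume by factor 2 (V_new/V_old).
Step 2:
                  C         L         A         D
  Initial    0.1202    0.5183 2.1512e-04     1.147
  Change          0         0         0         0
  Equil      0.1202    0.5183 2.1512e-04     1.147
  solve Keq expr → x = 0; check Q = 1.4970e-04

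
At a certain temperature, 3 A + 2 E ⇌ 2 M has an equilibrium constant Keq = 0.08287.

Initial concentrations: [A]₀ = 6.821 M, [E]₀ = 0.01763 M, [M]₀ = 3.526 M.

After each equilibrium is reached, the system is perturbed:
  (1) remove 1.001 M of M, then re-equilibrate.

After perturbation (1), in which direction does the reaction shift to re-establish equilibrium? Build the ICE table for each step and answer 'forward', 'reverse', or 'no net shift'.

Q₀ = 126 vs Keq = 0.08287 ⇒ Q>K, reverse
Step 1:
                  A         E         M
  init        6.821   0.01763     3.526
  Δ          0.7352    0.4901   -0.4901
  eq          7.556    0.5077     3.036
  solve Keq expr → x = -0.2451; check Q = 0.08287
Then remove 1.001 M of M.
Step 2:
                  A         E         M
  init        7.556    0.5077     2.035
  Δ         -0.1964   -0.1309    0.1309
  eq           7.36    0.3768     2.166
  solve Keq expr → x = 0.06546; check Q = 0.08287

Direction: forward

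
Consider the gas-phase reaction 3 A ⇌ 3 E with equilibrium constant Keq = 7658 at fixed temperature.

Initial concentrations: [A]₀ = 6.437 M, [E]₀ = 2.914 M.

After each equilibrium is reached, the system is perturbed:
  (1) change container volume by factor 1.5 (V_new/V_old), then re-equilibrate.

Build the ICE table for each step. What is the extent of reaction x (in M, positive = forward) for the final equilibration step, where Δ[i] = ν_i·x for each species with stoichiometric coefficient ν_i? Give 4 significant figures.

Q₀ = 0.09277 vs Keq = 7658 ⇒ Q<K, forward
Step 1:
                   A          E
  Initial      6.437      2.914
  Change      -5.985      5.985
  Equil       0.4515      8.899
  solve Keq expr → x = 1.995; check Q = 7658
Then change container volume by factor 1.5 (V_new/V_old).
Step 2:
                   A          E
  Initial      0.301      5.933
  Change           0          0
  Equil        0.301      5.933
  solve Keq expr → x = 0; check Q = 7658

x = 0 M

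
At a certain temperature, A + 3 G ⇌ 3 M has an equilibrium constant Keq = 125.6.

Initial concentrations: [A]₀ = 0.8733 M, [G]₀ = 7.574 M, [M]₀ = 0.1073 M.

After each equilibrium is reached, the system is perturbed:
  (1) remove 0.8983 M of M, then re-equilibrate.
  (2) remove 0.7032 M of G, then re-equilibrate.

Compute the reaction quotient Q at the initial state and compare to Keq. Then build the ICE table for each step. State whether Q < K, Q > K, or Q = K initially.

Q₀ = 3.2558e-06 vs Keq = 125.6 ⇒ Q<K, forward
Step 1:
                   A          G          M
  I           0.8733      7.574     0.1073
  C           -0.872     -2.616      2.616
  E         0.001319      4.958      2.723
  solve Keq expr → x = 0.872; check Q = 125.6
Then remove 0.8983 M of M.
Step 2:
                   A          G          M
  I         0.001319      4.958      1.825
  C       -9.1977e-04  -0.002759   0.002759
  E       3.9950e-04      4.955      1.828
  solve Keq expr → x = 9.1977e-04; check Q = 125.6
Then remove 0.7032 M of G.
Step 3:
                   A          G          M
  I       3.9950e-04      4.252      1.828
  C       2.3176e-04 6.9528e-04 -6.9528e-04
  E       6.3126e-04      4.253      1.827
  solve Keq expr → x = -2.3176e-04; check Q = 125.6

Q₀ = 3.2558e-06; Q < K (proceeds forward)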